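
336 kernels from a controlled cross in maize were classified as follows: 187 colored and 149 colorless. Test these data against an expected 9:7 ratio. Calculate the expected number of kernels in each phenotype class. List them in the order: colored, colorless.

Total ratio parts = 16. Expected numbers out of 336:
  colored: 336 × 9/16 = 189
  colorless: 336 × 7/16 = 147

189, 147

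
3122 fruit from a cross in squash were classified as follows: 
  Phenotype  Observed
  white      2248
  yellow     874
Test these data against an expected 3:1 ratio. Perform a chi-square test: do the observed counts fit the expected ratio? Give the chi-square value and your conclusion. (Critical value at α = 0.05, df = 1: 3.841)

The 3:1 ratio has 4 parts, so with N = 3122 the expected counts are:
  white: 3122 × 3/4 = 2341.5
  yellow: 3122 × 1/4 = 780.5
χ² = Σ (O − E)² / E
  white: (2248 − 2341.5)² / 2341.5 = 3.7336
  yellow: (874 − 780.5)² / 780.5 = 11.2008
χ² = 3.7336 + 11.2008 = 14.9344 ≈ 14.934
Degrees of freedom = 2 − 1 = 1; critical value at α = 0.05 is 3.841.
Since 14.934 > 3.841, we reject the null hypothesis — the data do not fit the 3:1 ratio.

14.934; not consistent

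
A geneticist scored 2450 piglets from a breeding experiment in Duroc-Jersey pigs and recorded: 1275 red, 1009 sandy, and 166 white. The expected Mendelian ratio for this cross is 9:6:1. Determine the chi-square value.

17.665

Under the 9:6:1 hypothesis (Σ ratio = 16, N = 2450):
  red: 2450 × 9/16 = 1378.125
  sandy: 2450 × 6/16 = 918.75
  white: 2450 × 1/16 = 153.125
χ² = Σ (O − E)² / E
  red: (1275 − 1378.125)² / 1378.125 = 7.7168
  sandy: (1009 − 918.75)² / 918.75 = 8.8654
  white: (166 − 153.125)² / 153.125 = 1.0826
χ² = 7.7168 + 8.8654 + 1.0826 = 17.6648 ≈ 17.665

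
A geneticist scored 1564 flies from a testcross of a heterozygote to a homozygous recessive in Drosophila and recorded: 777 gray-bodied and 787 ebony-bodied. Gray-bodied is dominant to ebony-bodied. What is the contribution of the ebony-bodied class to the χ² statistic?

0.032

A testcross of a heterozygote (Aa × aa) gives a 1:1 phenotypic ratio.
The 1:1 ratio has 2 parts, so with N = 1564 the expected counts are:
  gray-bodied: 1564 × 1/2 = 782
  ebony-bodied: 1564 × 1/2 = 782
Contribution of ebony-bodied: (787 − 782)² / 782 = 0.0320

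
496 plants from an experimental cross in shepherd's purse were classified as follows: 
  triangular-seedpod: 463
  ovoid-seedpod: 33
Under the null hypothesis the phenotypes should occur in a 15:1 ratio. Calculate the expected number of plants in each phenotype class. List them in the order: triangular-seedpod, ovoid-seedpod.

465, 31

Under the 15:1 hypothesis (Σ ratio = 16, N = 496):
  triangular-seedpod: 496 × 15/16 = 465
  ovoid-seedpod: 496 × 1/16 = 31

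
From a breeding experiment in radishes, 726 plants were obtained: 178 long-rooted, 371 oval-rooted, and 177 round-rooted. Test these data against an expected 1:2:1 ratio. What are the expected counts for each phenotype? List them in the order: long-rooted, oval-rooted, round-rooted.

Expected counts for N = 726 under a 1:2:1 ratio (total parts = 4):
  long-rooted: 726 × 1/4 = 181.5
  oval-rooted: 726 × 2/4 = 363
  round-rooted: 726 × 1/4 = 181.5

181.5, 363, 181.5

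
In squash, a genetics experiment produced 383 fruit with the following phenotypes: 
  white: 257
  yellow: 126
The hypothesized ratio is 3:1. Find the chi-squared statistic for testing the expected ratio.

12.742

Total ratio parts = 4. Expected numbers out of 383:
  white: 383 × 3/4 = 287.25
  yellow: 383 × 1/4 = 95.75
χ² = Σ (O − E)² / E
  white: (257 − 287.25)² / 287.25 = 3.1856
  yellow: (126 − 95.75)² / 95.75 = 9.5568
χ² = 3.1856 + 9.5568 = 12.7424 ≈ 12.742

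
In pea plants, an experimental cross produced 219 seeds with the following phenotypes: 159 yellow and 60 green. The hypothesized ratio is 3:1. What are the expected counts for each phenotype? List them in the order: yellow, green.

164.25, 54.75

Expected counts for N = 219 under a 3:1 ratio (total parts = 4):
  yellow: 219 × 3/4 = 164.25
  green: 219 × 1/4 = 54.75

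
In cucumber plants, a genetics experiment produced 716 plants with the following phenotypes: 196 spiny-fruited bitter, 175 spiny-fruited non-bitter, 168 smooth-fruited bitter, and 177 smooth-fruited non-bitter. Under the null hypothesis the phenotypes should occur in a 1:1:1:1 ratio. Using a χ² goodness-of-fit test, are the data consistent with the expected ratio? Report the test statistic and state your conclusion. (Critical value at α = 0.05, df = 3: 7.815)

The 1:1:1:1 ratio has 4 parts, so with N = 716 the expected counts are:
  spiny-fruited bitter: 716 × 1/4 = 179
  spiny-fruited non-bitter: 716 × 1/4 = 179
  smooth-fruited bitter: 716 × 1/4 = 179
  smooth-fruited non-bitter: 716 × 1/4 = 179
χ² = Σ (O − E)² / E
  spiny-fruited bitter: (196 − 179)² / 179 = 1.6145
  spiny-fruited non-bitter: (175 − 179)² / 179 = 0.0894
  smooth-fruited bitter: (168 − 179)² / 179 = 0.6760
  smooth-fruited non-bitter: (177 − 179)² / 179 = 0.0223
χ² = 1.6145 + 0.0894 + 0.6760 + 0.0223 = 2.4022 ≈ 2.402
Degrees of freedom = 4 − 1 = 3; critical value at α = 0.05 is 7.815.
Since 2.402 < 7.815, we fail to reject the null hypothesis — the data are consistent with the 1:1:1:1 ratio.

2.402; consistent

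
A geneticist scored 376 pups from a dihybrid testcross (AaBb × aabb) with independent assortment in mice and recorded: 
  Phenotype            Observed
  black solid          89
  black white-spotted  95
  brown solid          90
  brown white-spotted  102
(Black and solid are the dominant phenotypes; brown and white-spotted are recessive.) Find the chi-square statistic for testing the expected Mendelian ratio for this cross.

1.128

A dihybrid testcross with independent assortment gives a 1:1:1:1 ratio.
The 1:1:1:1 ratio has 4 parts, so with N = 376 the expected counts are:
  black solid: 376 × 1/4 = 94
  black white-spotted: 376 × 1/4 = 94
  brown solid: 376 × 1/4 = 94
  brown white-spotted: 376 × 1/4 = 94
χ² = Σ (O − E)² / E
  black solid: (89 − 94)² / 94 = 0.2660
  black white-spotted: (95 − 94)² / 94 = 0.0106
  brown solid: (90 − 94)² / 94 = 0.1702
  brown white-spotted: (102 − 94)² / 94 = 0.6809
χ² = 0.2660 + 0.0106 + 0.1702 + 0.6809 = 1.1277 ≈ 1.128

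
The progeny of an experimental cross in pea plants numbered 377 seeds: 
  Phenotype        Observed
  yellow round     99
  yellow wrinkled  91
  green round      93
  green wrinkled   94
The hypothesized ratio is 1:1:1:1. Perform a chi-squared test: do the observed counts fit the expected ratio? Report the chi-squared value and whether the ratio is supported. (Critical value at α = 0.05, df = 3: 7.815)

The 1:1:1:1 ratio has 4 parts, so with N = 377 the expected counts are:
  yellow round: 377 × 1/4 = 94.25
  yellow wrinkled: 377 × 1/4 = 94.25
  green round: 377 × 1/4 = 94.25
  green wrinkled: 377 × 1/4 = 94.25
χ² = Σ (O − E)² / E
  yellow round: (99 − 94.25)² / 94.25 = 0.2394
  yellow wrinkled: (91 − 94.25)² / 94.25 = 0.1121
  green round: (93 − 94.25)² / 94.25 = 0.0166
  green wrinkled: (94 − 94.25)² / 94.25 = 0.0007
χ² = 0.2394 + 0.1121 + 0.0166 + 0.0007 = 0.3688 ≈ 0.369
Degrees of freedom = 4 − 1 = 3; critical value at α = 0.05 is 7.815.
Since 0.369 < 7.815, we fail to reject the null hypothesis — the data are consistent with the 1:1:1:1 ratio.

0.369; consistent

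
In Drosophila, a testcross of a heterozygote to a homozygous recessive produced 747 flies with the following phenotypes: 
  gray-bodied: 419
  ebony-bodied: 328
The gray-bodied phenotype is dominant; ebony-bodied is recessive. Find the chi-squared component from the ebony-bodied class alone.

5.543

A testcross of a heterozygote (Aa × aa) gives a 1:1 phenotypic ratio.
The 1:1 ratio has 2 parts, so with N = 747 the expected counts are:
  gray-bodied: 747 × 1/2 = 373.5
  ebony-bodied: 747 × 1/2 = 373.5
Contribution of ebony-bodied: (328 − 373.5)² / 373.5 = 5.5428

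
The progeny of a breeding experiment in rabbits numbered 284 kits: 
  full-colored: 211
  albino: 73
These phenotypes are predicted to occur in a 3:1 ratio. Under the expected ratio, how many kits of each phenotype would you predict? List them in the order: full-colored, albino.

213, 71

Under the 3:1 hypothesis (Σ ratio = 4, N = 284):
  full-colored: 284 × 3/4 = 213
  albino: 284 × 1/4 = 71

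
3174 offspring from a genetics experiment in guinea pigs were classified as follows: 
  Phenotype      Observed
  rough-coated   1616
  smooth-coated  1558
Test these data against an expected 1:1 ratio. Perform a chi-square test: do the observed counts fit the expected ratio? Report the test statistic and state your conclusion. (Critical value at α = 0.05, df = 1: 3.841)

Expected counts for N = 3174 under a 1:1 ratio (total parts = 2):
  rough-coated: 3174 × 1/2 = 1587
  smooth-coated: 3174 × 1/2 = 1587
χ² = Σ (O − E)² / E
  rough-coated: (1616 − 1587)² / 1587 = 0.5299
  smooth-coated: (1558 − 1587)² / 1587 = 0.5299
χ² = 0.5299 + 0.5299 = 1.0598 ≈ 1.060
Degrees of freedom = 2 − 1 = 1; critical value at α = 0.05 is 3.841.
Since 1.060 < 3.841, we fail to reject the null hypothesis — the data are consistent with the 1:1 ratio.

1.060; consistent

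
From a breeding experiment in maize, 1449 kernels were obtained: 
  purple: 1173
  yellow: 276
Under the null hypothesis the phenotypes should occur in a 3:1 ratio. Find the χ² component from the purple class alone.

6.845

The 3:1 ratio has 4 parts, so with N = 1449 the expected counts are:
  purple: 1449 × 3/4 = 1086.75
  yellow: 1449 × 1/4 = 362.25
Contribution of purple: (1173 − 1086.75)² / 1086.75 = 6.8452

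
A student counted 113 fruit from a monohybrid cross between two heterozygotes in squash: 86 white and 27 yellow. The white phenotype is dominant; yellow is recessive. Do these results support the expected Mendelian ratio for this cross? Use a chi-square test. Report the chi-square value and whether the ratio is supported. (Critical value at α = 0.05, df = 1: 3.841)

0.074; consistent

For a monohybrid cross between heterozygotes with complete dominance, the expected phenotypic ratio is 3:1.
Under the 3:1 hypothesis (Σ ratio = 4, N = 113):
  white: 113 × 3/4 = 84.75
  yellow: 113 × 1/4 = 28.25
χ² = Σ (O − E)² / E
  white: (86 − 84.75)² / 84.75 = 0.0184
  yellow: (27 − 28.25)² / 28.25 = 0.0553
χ² = 0.0184 + 0.0553 = 0.0737 ≈ 0.074
Degrees of freedom = 2 − 1 = 1; critical value at α = 0.05 is 3.841.
Since 0.074 < 3.841, we fail to reject the null hypothesis — the data are consistent with the 3:1 ratio.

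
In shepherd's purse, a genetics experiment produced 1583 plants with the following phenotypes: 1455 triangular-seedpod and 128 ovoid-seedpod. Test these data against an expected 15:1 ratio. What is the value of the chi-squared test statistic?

9.106

Total ratio parts = 16. Expected numbers out of 1583:
  triangular-seedpod: 1583 × 15/16 = 1484.0625
  ovoid-seedpod: 1583 × 1/16 = 98.9375
χ² = Σ (O − E)² / E
  triangular-seedpod: (1455 − 1484.0625)² / 1484.0625 = 0.5691
  ovoid-seedpod: (128 − 98.9375)² / 98.9375 = 8.5370
χ² = 0.5691 + 8.5370 = 9.1061 ≈ 9.106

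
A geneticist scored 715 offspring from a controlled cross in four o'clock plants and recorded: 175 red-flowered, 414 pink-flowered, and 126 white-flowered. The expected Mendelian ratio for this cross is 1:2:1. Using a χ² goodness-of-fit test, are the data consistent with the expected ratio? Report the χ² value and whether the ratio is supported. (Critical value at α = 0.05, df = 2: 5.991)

24.575; not consistent

Expected counts for N = 715 under a 1:2:1 ratio (total parts = 4):
  red-flowered: 715 × 1/4 = 178.75
  pink-flowered: 715 × 2/4 = 357.5
  white-flowered: 715 × 1/4 = 178.75
χ² = Σ (O − E)² / E
  red-flowered: (175 − 178.75)² / 178.75 = 0.0787
  pink-flowered: (414 − 357.5)² / 357.5 = 8.9294
  white-flowered: (126 − 178.75)² / 178.75 = 15.5668
χ² = 0.0787 + 8.9294 + 15.5668 = 24.5749 ≈ 24.575
Degrees of freedom = 3 − 1 = 2; critical value at α = 0.05 is 5.991.
Since 24.575 > 5.991, we reject the null hypothesis — the data do not fit the 1:2:1 ratio.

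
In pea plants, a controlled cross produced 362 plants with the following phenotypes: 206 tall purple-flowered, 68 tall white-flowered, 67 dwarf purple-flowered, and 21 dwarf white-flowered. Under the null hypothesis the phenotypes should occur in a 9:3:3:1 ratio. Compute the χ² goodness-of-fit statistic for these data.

Total ratio parts = 16. Expected numbers out of 362:
  tall purple-flowered: 362 × 9/16 = 203.625
  tall white-flowered: 362 × 3/16 = 67.875
  dwarf purple-flowered: 362 × 3/16 = 67.875
  dwarf white-flowered: 362 × 1/16 = 22.625
χ² = Σ (O − E)² / E
  tall purple-flowered: (206 − 203.625)² / 203.625 = 0.0277
  tall white-flowered: (68 − 67.875)² / 67.875 = 0.0002
  dwarf purple-flowered: (67 − 67.875)² / 67.875 = 0.0113
  dwarf white-flowered: (21 − 22.625)² / 22.625 = 0.1167
χ² = 0.0277 + 0.0002 + 0.0113 + 0.1167 = 0.1559 ≈ 0.156

0.156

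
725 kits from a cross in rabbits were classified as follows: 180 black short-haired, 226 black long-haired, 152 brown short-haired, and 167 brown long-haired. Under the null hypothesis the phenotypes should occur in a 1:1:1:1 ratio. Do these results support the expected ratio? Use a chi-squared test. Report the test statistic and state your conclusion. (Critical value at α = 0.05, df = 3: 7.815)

The 1:1:1:1 ratio has 4 parts, so with N = 725 the expected counts are:
  black short-haired: 725 × 1/4 = 181.25
  black long-haired: 725 × 1/4 = 181.25
  brown short-haired: 725 × 1/4 = 181.25
  brown long-haired: 725 × 1/4 = 181.25
χ² = Σ (O − E)² / E
  black short-haired: (180 − 181.25)² / 181.25 = 0.0086
  black long-haired: (226 − 181.25)² / 181.25 = 11.0486
  brown short-haired: (152 − 181.25)² / 181.25 = 4.7203
  brown long-haired: (167 − 181.25)² / 181.25 = 1.1203
χ² = 0.0086 + 11.0486 + 4.7203 + 1.1203 = 16.8978 ≈ 16.898
Degrees of freedom = 4 − 1 = 3; critical value at α = 0.05 is 7.815.
Since 16.898 > 7.815, we reject the null hypothesis — the data do not fit the 1:1:1:1 ratio.

16.898; not consistent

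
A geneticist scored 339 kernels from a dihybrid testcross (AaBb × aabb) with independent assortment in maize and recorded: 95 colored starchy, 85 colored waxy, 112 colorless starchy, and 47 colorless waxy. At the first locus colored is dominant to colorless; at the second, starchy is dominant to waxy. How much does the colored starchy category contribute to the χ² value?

A dihybrid testcross with independent assortment gives a 1:1:1:1 ratio.
The 1:1:1:1 ratio has 4 parts, so with N = 339 the expected counts are:
  colored starchy: 339 × 1/4 = 84.75
  colored waxy: 339 × 1/4 = 84.75
  colorless starchy: 339 × 1/4 = 84.75
  colorless waxy: 339 × 1/4 = 84.75
Contribution of colored starchy: (95 − 84.75)² / 84.75 = 1.2397

1.240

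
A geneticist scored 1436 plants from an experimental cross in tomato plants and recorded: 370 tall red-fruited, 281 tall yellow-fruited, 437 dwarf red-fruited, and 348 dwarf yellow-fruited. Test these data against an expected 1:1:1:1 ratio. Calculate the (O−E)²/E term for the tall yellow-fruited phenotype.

16.947

Expected counts for N = 1436 under a 1:1:1:1 ratio (total parts = 4):
  tall red-fruited: 1436 × 1/4 = 359
  tall yellow-fruited: 1436 × 1/4 = 359
  dwarf red-fruited: 1436 × 1/4 = 359
  dwarf yellow-fruited: 1436 × 1/4 = 359
Contribution of tall yellow-fruited: (281 − 359)² / 359 = 16.9471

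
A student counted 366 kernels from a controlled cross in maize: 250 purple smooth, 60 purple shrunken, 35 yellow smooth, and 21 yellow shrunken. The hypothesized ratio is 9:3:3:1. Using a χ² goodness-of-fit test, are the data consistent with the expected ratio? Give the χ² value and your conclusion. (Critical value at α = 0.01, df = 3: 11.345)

The 9:3:3:1 ratio has 16 parts, so with N = 366 the expected counts are:
  purple smooth: 366 × 9/16 = 205.875
  purple shrunken: 366 × 3/16 = 68.625
  yellow smooth: 366 × 3/16 = 68.625
  yellow shrunken: 366 × 1/16 = 22.875
χ² = Σ (O − E)² / E
  purple smooth: (250 − 205.875)² / 205.875 = 9.4573
  purple shrunken: (60 − 68.625)² / 68.625 = 1.0840
  yellow smooth: (35 − 68.625)² / 68.625 = 16.4756
  yellow shrunken: (21 − 22.875)² / 22.875 = 0.1537
χ² = 9.4573 + 1.0840 + 16.4756 + 0.1537 = 27.1706 ≈ 27.171
Degrees of freedom = 4 − 1 = 3; critical value at α = 0.01 is 11.345.
Since 27.171 > 11.345, we reject the null hypothesis — the data do not fit the 9:3:3:1 ratio.

27.171; not consistent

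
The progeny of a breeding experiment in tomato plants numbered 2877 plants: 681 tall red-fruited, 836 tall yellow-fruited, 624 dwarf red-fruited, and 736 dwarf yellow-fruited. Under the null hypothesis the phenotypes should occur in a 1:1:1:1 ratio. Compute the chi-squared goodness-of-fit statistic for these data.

33.989

The 1:1:1:1 ratio has 4 parts, so with N = 2877 the expected counts are:
  tall red-fruited: 2877 × 1/4 = 719.25
  tall yellow-fruited: 2877 × 1/4 = 719.25
  dwarf red-fruited: 2877 × 1/4 = 719.25
  dwarf yellow-fruited: 2877 × 1/4 = 719.25
χ² = Σ (O − E)² / E
  tall red-fruited: (681 − 719.25)² / 719.25 = 2.0342
  tall yellow-fruited: (836 − 719.25)² / 719.25 = 18.9511
  dwarf red-fruited: (624 − 719.25)² / 719.25 = 12.6139
  dwarf yellow-fruited: (736 − 719.25)² / 719.25 = 0.3901
χ² = 2.0342 + 18.9511 + 12.6139 + 0.3901 = 33.9893 ≈ 33.989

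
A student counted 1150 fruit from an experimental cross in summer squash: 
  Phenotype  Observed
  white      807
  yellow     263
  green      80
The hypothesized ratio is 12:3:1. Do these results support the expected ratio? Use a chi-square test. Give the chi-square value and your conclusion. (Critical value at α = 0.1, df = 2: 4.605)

Under the 12:3:1 hypothesis (Σ ratio = 16, N = 1150):
  white: 1150 × 12/16 = 862.5
  yellow: 1150 × 3/16 = 215.625
  green: 1150 × 1/16 = 71.875
χ² = Σ (O − E)² / E
  white: (807 − 862.5)² / 862.5 = 3.5713
  yellow: (263 − 215.625)² / 215.625 = 10.4088
  green: (80 − 71.875)² / 71.875 = 0.9185
χ² = 3.5713 + 10.4088 + 0.9185 = 14.8986 ≈ 14.899
Degrees of freedom = 3 − 1 = 2; critical value at α = 0.1 is 4.605.
Since 14.899 > 4.605, we reject the null hypothesis — the data do not fit the 12:3:1 ratio.

14.899; not consistent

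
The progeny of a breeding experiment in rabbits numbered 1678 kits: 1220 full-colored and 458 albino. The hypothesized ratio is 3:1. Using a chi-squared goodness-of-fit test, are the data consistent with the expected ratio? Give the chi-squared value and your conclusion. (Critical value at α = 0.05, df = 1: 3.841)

4.711; not consistent

Expected counts for N = 1678 under a 3:1 ratio (total parts = 4):
  full-colored: 1678 × 3/4 = 1258.5
  albino: 1678 × 1/4 = 419.5
χ² = Σ (O − E)² / E
  full-colored: (1220 − 1258.5)² / 1258.5 = 1.1778
  albino: (458 − 419.5)² / 419.5 = 3.5334
χ² = 1.1778 + 3.5334 = 4.7112 ≈ 4.711
Degrees of freedom = 2 − 1 = 1; critical value at α = 0.05 is 3.841.
Since 4.711 > 3.841, we reject the null hypothesis — the data do not fit the 3:1 ratio.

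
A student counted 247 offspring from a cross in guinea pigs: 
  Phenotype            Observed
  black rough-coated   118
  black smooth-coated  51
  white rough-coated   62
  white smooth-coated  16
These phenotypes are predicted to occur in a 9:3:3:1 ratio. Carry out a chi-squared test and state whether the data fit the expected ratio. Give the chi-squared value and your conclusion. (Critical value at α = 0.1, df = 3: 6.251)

Under the 9:3:3:1 hypothesis (Σ ratio = 16, N = 247):
  black rough-coated: 247 × 9/16 = 138.9375
  black smooth-coated: 247 × 3/16 = 46.3125
  white rough-coated: 247 × 3/16 = 46.3125
  white smooth-coated: 247 × 1/16 = 15.4375
χ² = Σ (O − E)² / E
  black rough-coated: (118 − 138.9375)² / 138.9375 = 3.1552
  black smooth-coated: (51 − 46.3125)² / 46.3125 = 0.4744
  white rough-coated: (62 − 46.3125)² / 46.3125 = 5.3138
  white smooth-coated: (16 − 15.4375)² / 15.4375 = 0.0205
χ² = 3.1552 + 0.4744 + 5.3138 + 0.0205 = 8.9639 ≈ 8.964
Degrees of freedom = 4 − 1 = 3; critical value at α = 0.1 is 6.251.
Since 8.964 > 6.251, we reject the null hypothesis — the data do not fit the 9:3:3:1 ratio.

8.964; not consistent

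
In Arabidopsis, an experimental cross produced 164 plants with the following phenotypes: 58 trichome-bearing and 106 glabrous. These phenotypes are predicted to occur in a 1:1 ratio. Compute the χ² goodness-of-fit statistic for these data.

14.049

Under the 1:1 hypothesis (Σ ratio = 2, N = 164):
  trichome-bearing: 164 × 1/2 = 82
  glabrous: 164 × 1/2 = 82
χ² = Σ (O − E)² / E
  trichome-bearing: (58 − 82)² / 82 = 7.0244
  glabrous: (106 − 82)² / 82 = 7.0244
χ² = 7.0244 + 7.0244 = 14.0488 ≈ 14.049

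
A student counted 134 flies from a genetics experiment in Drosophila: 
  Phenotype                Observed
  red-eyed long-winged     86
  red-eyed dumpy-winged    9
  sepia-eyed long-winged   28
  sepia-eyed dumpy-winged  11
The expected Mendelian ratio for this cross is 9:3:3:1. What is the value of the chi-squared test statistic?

12.998

Under the 9:3:3:1 hypothesis (Σ ratio = 16, N = 134):
  red-eyed long-winged: 134 × 9/16 = 75.375
  red-eyed dumpy-winged: 134 × 3/16 = 25.125
  sepia-eyed long-winged: 134 × 3/16 = 25.125
  sepia-eyed dumpy-winged: 134 × 1/16 = 8.375
χ² = Σ (O − E)² / E
  red-eyed long-winged: (86 − 75.375)² / 75.375 = 1.4977
  red-eyed dumpy-winged: (9 − 25.125)² / 25.125 = 10.3489
  sepia-eyed long-winged: (28 − 25.125)² / 25.125 = 0.3290
  sepia-eyed dumpy-winged: (11 − 8.375)² / 8.375 = 0.8228
χ² = 1.4977 + 10.3489 + 0.3290 + 0.8228 = 12.9984 ≈ 12.998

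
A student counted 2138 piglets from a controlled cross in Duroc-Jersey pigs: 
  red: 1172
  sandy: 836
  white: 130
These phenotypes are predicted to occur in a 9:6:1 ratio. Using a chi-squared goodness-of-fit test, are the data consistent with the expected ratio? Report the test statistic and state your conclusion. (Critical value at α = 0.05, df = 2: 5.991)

Total ratio parts = 16. Expected numbers out of 2138:
  red: 2138 × 9/16 = 1202.625
  sandy: 2138 × 6/16 = 801.75
  white: 2138 × 1/16 = 133.625
χ² = Σ (O − E)² / E
  red: (1172 − 1202.625)² / 1202.625 = 0.7799
  sandy: (836 − 801.75)² / 801.75 = 1.4631
  white: (130 − 133.625)² / 133.625 = 0.0983
χ² = 0.7799 + 1.4631 + 0.0983 = 2.3413 ≈ 2.341
Degrees of freedom = 3 − 1 = 2; critical value at α = 0.05 is 5.991.
Since 2.341 < 5.991, we fail to reject the null hypothesis — the data are consistent with the 9:6:1 ratio.

2.341; consistent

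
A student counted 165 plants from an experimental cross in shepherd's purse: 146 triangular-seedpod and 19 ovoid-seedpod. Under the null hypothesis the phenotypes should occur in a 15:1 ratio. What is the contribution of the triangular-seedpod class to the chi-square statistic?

0.488

Expected counts for N = 165 under a 15:1 ratio (total parts = 16):
  triangular-seedpod: 165 × 15/16 = 154.6875
  ovoid-seedpod: 165 × 1/16 = 10.3125
Contribution of triangular-seedpod: (146 − 154.6875)² / 154.6875 = 0.4879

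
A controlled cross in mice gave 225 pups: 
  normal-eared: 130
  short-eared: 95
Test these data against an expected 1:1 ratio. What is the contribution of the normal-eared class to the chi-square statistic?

2.722

Under the 1:1 hypothesis (Σ ratio = 2, N = 225):
  normal-eared: 225 × 1/2 = 112.5
  short-eared: 225 × 1/2 = 112.5
Contribution of normal-eared: (130 − 112.5)² / 112.5 = 2.7222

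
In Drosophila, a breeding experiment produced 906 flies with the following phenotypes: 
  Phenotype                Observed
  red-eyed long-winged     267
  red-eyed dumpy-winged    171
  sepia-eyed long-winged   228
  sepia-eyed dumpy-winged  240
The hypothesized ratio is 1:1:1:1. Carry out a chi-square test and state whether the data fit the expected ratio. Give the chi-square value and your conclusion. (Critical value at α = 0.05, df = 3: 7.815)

Expected counts for N = 906 under a 1:1:1:1 ratio (total parts = 4):
  red-eyed long-winged: 906 × 1/4 = 226.5
  red-eyed dumpy-winged: 906 × 1/4 = 226.5
  sepia-eyed long-winged: 906 × 1/4 = 226.5
  sepia-eyed dumpy-winged: 906 × 1/4 = 226.5
χ² = Σ (O − E)² / E
  red-eyed long-winged: (267 − 226.5)² / 226.5 = 7.2417
  red-eyed dumpy-winged: (171 − 226.5)² / 226.5 = 13.5993
  sepia-eyed long-winged: (228 − 226.5)² / 226.5 = 0.0099
  sepia-eyed dumpy-winged: (240 − 226.5)² / 226.5 = 0.8046
χ² = 7.2417 + 13.5993 + 0.0099 + 0.8046 = 21.6555 ≈ 21.656
Degrees of freedom = 4 − 1 = 3; critical value at α = 0.05 is 7.815.
Since 21.656 > 7.815, we reject the null hypothesis — the data do not fit the 1:1:1:1 ratio.

21.656; not consistent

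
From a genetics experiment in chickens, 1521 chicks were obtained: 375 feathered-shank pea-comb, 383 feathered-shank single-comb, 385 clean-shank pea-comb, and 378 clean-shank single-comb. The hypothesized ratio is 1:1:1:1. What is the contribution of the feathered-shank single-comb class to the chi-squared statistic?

0.020

Under the 1:1:1:1 hypothesis (Σ ratio = 4, N = 1521):
  feathered-shank pea-comb: 1521 × 1/4 = 380.25
  feathered-shank single-comb: 1521 × 1/4 = 380.25
  clean-shank pea-comb: 1521 × 1/4 = 380.25
  clean-shank single-comb: 1521 × 1/4 = 380.25
Contribution of feathered-shank single-comb: (383 − 380.25)² / 380.25 = 0.0199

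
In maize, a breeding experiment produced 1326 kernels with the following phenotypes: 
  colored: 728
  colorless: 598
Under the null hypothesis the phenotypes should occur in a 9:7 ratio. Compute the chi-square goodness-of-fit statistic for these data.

Total ratio parts = 16. Expected numbers out of 1326:
  colored: 1326 × 9/16 = 745.875
  colorless: 1326 × 7/16 = 580.125
χ² = Σ (O − E)² / E
  colored: (728 − 745.875)² / 745.875 = 0.4284
  colorless: (598 − 580.125)² / 580.125 = 0.5508
χ² = 0.4284 + 0.5508 = 0.9792 ≈ 0.979

0.979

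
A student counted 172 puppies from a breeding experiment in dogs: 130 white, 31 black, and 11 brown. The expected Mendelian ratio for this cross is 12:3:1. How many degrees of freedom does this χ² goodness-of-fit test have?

A goodness-of-fit test with 3 phenotype classes has df = 3 − 1 = 2.

2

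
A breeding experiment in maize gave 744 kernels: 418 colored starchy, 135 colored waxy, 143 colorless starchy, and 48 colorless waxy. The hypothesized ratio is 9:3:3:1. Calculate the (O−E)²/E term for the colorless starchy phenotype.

0.088

Total ratio parts = 16. Expected numbers out of 744:
  colored starchy: 744 × 9/16 = 418.5
  colored waxy: 744 × 3/16 = 139.5
  colorless starchy: 744 × 3/16 = 139.5
  colorless waxy: 744 × 1/16 = 46.5
Contribution of colorless starchy: (143 − 139.5)² / 139.5 = 0.0878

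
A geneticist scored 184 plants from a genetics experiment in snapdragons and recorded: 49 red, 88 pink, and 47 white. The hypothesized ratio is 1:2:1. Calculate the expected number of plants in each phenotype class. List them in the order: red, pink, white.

46, 92, 46

Total ratio parts = 4. Expected numbers out of 184:
  red: 184 × 1/4 = 46
  pink: 184 × 2/4 = 92
  white: 184 × 1/4 = 46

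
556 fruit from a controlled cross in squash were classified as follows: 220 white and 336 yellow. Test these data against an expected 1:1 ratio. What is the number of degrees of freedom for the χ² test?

1

A goodness-of-fit test with 2 phenotype classes has df = 2 − 1 = 1.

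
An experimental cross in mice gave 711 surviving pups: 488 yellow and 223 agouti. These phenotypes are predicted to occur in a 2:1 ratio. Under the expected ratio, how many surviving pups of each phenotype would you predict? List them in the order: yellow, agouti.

474, 237

Total ratio parts = 3. Expected numbers out of 711:
  yellow: 711 × 2/3 = 474
  agouti: 711 × 1/3 = 237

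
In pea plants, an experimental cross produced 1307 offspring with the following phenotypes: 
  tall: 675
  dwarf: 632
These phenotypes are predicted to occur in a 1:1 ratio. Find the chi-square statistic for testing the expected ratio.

1.415

Total ratio parts = 2. Expected numbers out of 1307:
  tall: 1307 × 1/2 = 653.5
  dwarf: 1307 × 1/2 = 653.5
χ² = Σ (O − E)² / E
  tall: (675 − 653.5)² / 653.5 = 0.7073
  dwarf: (632 − 653.5)² / 653.5 = 0.7073
χ² = 0.7073 + 0.7073 = 1.4146 ≈ 1.415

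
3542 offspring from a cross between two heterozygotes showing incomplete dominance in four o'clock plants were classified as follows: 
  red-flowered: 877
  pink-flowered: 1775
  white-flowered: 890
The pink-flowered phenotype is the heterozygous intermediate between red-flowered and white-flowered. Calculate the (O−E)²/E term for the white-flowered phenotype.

0.023

With incomplete dominance, a heterozygote × heterozygote cross gives a 1:2:1 phenotypic ratio.
Total ratio parts = 4. Expected numbers out of 3542:
  red-flowered: 3542 × 1/4 = 885.5
  pink-flowered: 3542 × 2/4 = 1771
  white-flowered: 3542 × 1/4 = 885.5
Contribution of white-flowered: (890 − 885.5)² / 885.5 = 0.0229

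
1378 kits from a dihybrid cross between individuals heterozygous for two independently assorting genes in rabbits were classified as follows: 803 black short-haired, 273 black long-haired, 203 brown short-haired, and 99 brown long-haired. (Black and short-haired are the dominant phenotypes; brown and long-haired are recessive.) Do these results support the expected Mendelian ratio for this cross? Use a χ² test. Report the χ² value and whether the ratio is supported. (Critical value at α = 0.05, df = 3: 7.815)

A dihybrid F₂ with independent assortment and complete dominance at both loci gives a 9:3:3:1 phenotypic ratio.
Expected counts for N = 1378 under a 9:3:3:1 ratio (total parts = 16):
  black short-haired: 1378 × 9/16 = 775.125
  black long-haired: 1378 × 3/16 = 258.375
  brown short-haired: 1378 × 3/16 = 258.375
  brown long-haired: 1378 × 1/16 = 86.125
χ² = Σ (O − E)² / E
  black short-haired: (803 − 775.125)² / 775.125 = 1.0024
  black long-haired: (273 − 258.375)² / 258.375 = 0.8278
  brown short-haired: (203 − 258.375)² / 258.375 = 11.8680
  brown long-haired: (99 − 86.125)² / 86.125 = 1.9247
χ² = 1.0024 + 0.8278 + 11.8680 + 1.9247 = 15.6229 ≈ 15.623
Degrees of freedom = 4 − 1 = 3; critical value at α = 0.05 is 7.815.
Since 15.623 > 7.815, we reject the null hypothesis — the data do not fit the 9:3:3:1 ratio.

15.623; not consistent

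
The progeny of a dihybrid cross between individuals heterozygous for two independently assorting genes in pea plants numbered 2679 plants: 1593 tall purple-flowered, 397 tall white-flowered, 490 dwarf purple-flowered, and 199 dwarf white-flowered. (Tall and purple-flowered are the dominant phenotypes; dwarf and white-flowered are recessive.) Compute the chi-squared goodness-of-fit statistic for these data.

A dihybrid F₂ with independent assortment and complete dominance at both loci gives a 9:3:3:1 phenotypic ratio.
Under the 9:3:3:1 hypothesis (Σ ratio = 16, N = 2679):
  tall purple-flowered: 2679 × 9/16 = 1506.9375
  tall white-flowered: 2679 × 3/16 = 502.3125
  dwarf purple-flowered: 2679 × 3/16 = 502.3125
  dwarf white-flowered: 2679 × 1/16 = 167.4375
χ² = Σ (O − E)² / E
  tall purple-flowered: (1593 − 1506.9375)² / 1506.9375 = 4.9151
  tall white-flowered: (397 − 502.3125)² / 502.3125 = 22.0793
  dwarf purple-flowered: (490 − 502.3125)² / 502.3125 = 0.3018
  dwarf white-flowered: (199 − 167.4375)² / 167.4375 = 5.9496
χ² = 4.9151 + 22.0793 + 0.3018 + 5.9496 = 33.2458 ≈ 33.246

33.246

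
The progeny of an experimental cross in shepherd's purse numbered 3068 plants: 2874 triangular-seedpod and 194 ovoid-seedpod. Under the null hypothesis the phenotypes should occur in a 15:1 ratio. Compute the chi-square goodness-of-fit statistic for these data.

0.028

Total ratio parts = 16. Expected numbers out of 3068:
  triangular-seedpod: 3068 × 15/16 = 2876.25
  ovoid-seedpod: 3068 × 1/16 = 191.75
χ² = Σ (O − E)² / E
  triangular-seedpod: (2874 − 2876.25)² / 2876.25 = 0.0018
  ovoid-seedpod: (194 − 191.75)² / 191.75 = 0.0264
χ² = 0.0018 + 0.0264 = 0.0282 ≈ 0.028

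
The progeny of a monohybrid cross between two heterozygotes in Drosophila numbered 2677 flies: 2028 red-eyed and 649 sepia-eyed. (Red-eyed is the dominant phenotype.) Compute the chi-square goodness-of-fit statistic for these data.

For a monohybrid cross between heterozygotes with complete dominance, the expected phenotypic ratio is 3:1.
Total ratio parts = 4. Expected numbers out of 2677:
  red-eyed: 2677 × 3/4 = 2007.75
  sepia-eyed: 2677 × 1/4 = 669.25
χ² = Σ (O − E)² / E
  red-eyed: (2028 − 2007.75)² / 2007.75 = 0.2042
  sepia-eyed: (649 − 669.25)² / 669.25 = 0.6127
χ² = 0.2042 + 0.6127 = 0.8169 ≈ 0.817

0.817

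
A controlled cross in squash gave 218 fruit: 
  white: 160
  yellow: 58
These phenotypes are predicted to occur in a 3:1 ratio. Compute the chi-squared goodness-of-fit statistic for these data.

0.300

The 3:1 ratio has 4 parts, so with N = 218 the expected counts are:
  white: 218 × 3/4 = 163.5
  yellow: 218 × 1/4 = 54.5
χ² = Σ (O − E)² / E
  white: (160 − 163.5)² / 163.5 = 0.0749
  yellow: (58 − 54.5)² / 54.5 = 0.2248
χ² = 0.0749 + 0.2248 = 0.2997 ≈ 0.300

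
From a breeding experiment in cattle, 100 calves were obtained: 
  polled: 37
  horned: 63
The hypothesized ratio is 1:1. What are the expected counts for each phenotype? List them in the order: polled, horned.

The 1:1 ratio has 2 parts, so with N = 100 the expected counts are:
  polled: 100 × 1/2 = 50
  horned: 100 × 1/2 = 50

50, 50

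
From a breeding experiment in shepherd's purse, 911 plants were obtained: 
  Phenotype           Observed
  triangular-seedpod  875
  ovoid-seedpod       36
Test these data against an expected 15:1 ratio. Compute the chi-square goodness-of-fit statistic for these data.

Expected counts for N = 911 under a 15:1 ratio (total parts = 16):
  triangular-seedpod: 911 × 15/16 = 854.0625
  ovoid-seedpod: 911 × 1/16 = 56.9375
χ² = Σ (O − E)² / E
  triangular-seedpod: (875 − 854.0625)² / 854.0625 = 0.5133
  ovoid-seedpod: (36 − 56.9375)² / 56.9375 = 7.6993
χ² = 0.5133 + 7.6993 = 8.2126 ≈ 8.213

8.213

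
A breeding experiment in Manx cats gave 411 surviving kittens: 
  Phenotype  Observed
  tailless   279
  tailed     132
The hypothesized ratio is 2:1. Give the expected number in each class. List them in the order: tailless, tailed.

Expected counts for N = 411 under a 2:1 ratio (total parts = 3):
  tailless: 411 × 2/3 = 274
  tailed: 411 × 1/3 = 137

274, 137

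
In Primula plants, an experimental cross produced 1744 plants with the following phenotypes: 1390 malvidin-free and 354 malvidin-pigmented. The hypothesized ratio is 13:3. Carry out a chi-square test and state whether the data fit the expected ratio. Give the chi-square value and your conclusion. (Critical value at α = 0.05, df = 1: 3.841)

2.744; consistent

Expected counts for N = 1744 under a 13:3 ratio (total parts = 16):
  malvidin-free: 1744 × 13/16 = 1417
  malvidin-pigmented: 1744 × 3/16 = 327
χ² = Σ (O − E)² / E
  malvidin-free: (1390 − 1417)² / 1417 = 0.5145
  malvidin-pigmented: (354 − 327)² / 327 = 2.2294
χ² = 0.5145 + 2.2294 = 2.7439 ≈ 2.744
Degrees of freedom = 2 − 1 = 1; critical value at α = 0.05 is 3.841.
Since 2.744 < 3.841, we fail to reject the null hypothesis — the data are consistent with the 13:3 ratio.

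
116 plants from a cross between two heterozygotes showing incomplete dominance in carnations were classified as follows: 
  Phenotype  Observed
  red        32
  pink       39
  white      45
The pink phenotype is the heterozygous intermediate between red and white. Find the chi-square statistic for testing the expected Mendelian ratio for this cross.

With incomplete dominance, a heterozygote × heterozygote cross gives a 1:2:1 phenotypic ratio.
Under the 1:2:1 hypothesis (Σ ratio = 4, N = 116):
  red: 116 × 1/4 = 29
  pink: 116 × 2/4 = 58
  white: 116 × 1/4 = 29
χ² = Σ (O − E)² / E
  red: (32 − 29)² / 29 = 0.3103
  pink: (39 − 58)² / 58 = 6.2241
  white: (45 − 29)² / 29 = 8.8276
χ² = 0.3103 + 6.2241 + 8.8276 = 15.362

15.362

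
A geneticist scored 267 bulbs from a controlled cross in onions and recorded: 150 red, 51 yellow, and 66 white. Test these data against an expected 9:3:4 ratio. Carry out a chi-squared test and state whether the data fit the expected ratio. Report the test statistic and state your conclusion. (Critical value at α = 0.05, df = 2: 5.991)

The 9:3:4 ratio has 16 parts, so with N = 267 the expected counts are:
  red: 267 × 9/16 = 150.1875
  yellow: 267 × 3/16 = 50.0625
  white: 267 × 4/16 = 66.75
χ² = Σ (O − E)² / E
  red: (150 − 150.1875)² / 150.1875 = 0.0002
  yellow: (51 − 50.0625)² / 50.0625 = 0.0176
  white: (66 − 66.75)² / 66.75 = 0.0084
χ² = 0.0002 + 0.0176 + 0.0084 = 0.0262 ≈ 0.026
Degrees of freedom = 3 − 1 = 2; critical value at α = 0.05 is 5.991.
Since 0.026 < 5.991, we fail to reject the null hypothesis — the data are consistent with the 9:3:4 ratio.

0.026; consistent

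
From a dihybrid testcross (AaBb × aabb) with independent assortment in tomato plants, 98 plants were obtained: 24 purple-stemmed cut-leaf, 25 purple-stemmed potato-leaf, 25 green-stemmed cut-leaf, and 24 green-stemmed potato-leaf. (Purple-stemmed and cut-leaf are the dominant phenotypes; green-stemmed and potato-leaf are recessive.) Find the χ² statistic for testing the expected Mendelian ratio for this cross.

0.041

A dihybrid testcross with independent assortment gives a 1:1:1:1 ratio.
The 1:1:1:1 ratio has 4 parts, so with N = 98 the expected counts are:
  purple-stemmed cut-leaf: 98 × 1/4 = 24.5
  purple-stemmed potato-leaf: 98 × 1/4 = 24.5
  green-stemmed cut-leaf: 98 × 1/4 = 24.5
  green-stemmed potato-leaf: 98 × 1/4 = 24.5
χ² = Σ (O − E)² / E
  purple-stemmed cut-leaf: (24 − 24.5)² / 24.5 = 0.0102
  purple-stemmed potato-leaf: (25 − 24.5)² / 24.5 = 0.0102
  green-stemmed cut-leaf: (25 − 24.5)² / 24.5 = 0.0102
  green-stemmed potato-leaf: (24 − 24.5)² / 24.5 = 0.0102
χ² = 0.0102 + 0.0102 + 0.0102 + 0.0102 = 0.0408 ≈ 0.041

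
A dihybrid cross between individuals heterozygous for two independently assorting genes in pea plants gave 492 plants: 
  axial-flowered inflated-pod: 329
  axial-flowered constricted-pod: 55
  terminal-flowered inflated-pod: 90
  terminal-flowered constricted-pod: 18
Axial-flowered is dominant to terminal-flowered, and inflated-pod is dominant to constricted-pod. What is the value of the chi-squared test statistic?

A dihybrid F₂ with independent assortment and complete dominance at both loci gives a 9:3:3:1 phenotypic ratio.
Expected counts for N = 492 under a 9:3:3:1 ratio (total parts = 16):
  axial-flowered inflated-pod: 492 × 9/16 = 276.75
  axial-flowered constricted-pod: 492 × 3/16 = 92.25
  terminal-flowered inflated-pod: 492 × 3/16 = 92.25
  terminal-flowered constricted-pod: 492 × 1/16 = 30.75
χ² = Σ (O − E)² / E
  axial-flowered inflated-pod: (329 − 276.75)² / 276.75 = 9.8647
  axial-flowered constricted-pod: (55 − 92.25)² / 92.25 = 15.0413
  terminal-flowered inflated-pod: (90 − 92.25)² / 92.25 = 0.0549
  terminal-flowered constricted-pod: (18 − 30.75)² / 30.75 = 5.2866
χ² = 9.8647 + 15.0413 + 0.0549 + 5.2866 = 30.2475 ≈ 30.248

30.248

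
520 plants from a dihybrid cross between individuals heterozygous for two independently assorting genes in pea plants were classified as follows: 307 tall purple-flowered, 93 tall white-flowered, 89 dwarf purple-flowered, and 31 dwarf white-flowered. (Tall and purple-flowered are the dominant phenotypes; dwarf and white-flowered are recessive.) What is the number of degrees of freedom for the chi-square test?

3

A dihybrid F₂ with independent assortment and complete dominance at both loci gives a 9:3:3:1 phenotypic ratio.
A goodness-of-fit test with 4 phenotype classes has df = 4 − 1 = 3.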